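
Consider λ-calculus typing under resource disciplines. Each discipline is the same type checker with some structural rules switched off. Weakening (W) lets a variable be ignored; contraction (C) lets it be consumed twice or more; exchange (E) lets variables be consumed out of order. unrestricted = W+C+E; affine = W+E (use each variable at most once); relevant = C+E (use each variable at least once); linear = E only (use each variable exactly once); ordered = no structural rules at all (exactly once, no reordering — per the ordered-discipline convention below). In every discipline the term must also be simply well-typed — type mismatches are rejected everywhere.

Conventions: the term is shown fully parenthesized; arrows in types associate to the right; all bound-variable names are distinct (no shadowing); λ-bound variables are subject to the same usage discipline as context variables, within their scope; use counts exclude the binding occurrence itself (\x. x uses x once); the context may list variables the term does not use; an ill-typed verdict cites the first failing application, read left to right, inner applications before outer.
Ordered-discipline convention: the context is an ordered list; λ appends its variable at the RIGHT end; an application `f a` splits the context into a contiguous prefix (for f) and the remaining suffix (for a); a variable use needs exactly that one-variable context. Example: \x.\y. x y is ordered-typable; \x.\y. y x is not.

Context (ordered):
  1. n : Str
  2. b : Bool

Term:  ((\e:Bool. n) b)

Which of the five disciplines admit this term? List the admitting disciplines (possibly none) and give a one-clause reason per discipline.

admitted in: affine, unrestricted
variable uses: n: 1, b: 1, e [bound]: 0
left-to-right use order: n, b
typing: well-typed — term : Str
ordered ✗ (unused: e — weakening required)
linear ✗ (unused: e — weakening required)
affine ✓ (none of n, b, e used more than once)
relevant ✗ (unused: e — weakening required)
unrestricted ✓ (typability at Str is all that's needed)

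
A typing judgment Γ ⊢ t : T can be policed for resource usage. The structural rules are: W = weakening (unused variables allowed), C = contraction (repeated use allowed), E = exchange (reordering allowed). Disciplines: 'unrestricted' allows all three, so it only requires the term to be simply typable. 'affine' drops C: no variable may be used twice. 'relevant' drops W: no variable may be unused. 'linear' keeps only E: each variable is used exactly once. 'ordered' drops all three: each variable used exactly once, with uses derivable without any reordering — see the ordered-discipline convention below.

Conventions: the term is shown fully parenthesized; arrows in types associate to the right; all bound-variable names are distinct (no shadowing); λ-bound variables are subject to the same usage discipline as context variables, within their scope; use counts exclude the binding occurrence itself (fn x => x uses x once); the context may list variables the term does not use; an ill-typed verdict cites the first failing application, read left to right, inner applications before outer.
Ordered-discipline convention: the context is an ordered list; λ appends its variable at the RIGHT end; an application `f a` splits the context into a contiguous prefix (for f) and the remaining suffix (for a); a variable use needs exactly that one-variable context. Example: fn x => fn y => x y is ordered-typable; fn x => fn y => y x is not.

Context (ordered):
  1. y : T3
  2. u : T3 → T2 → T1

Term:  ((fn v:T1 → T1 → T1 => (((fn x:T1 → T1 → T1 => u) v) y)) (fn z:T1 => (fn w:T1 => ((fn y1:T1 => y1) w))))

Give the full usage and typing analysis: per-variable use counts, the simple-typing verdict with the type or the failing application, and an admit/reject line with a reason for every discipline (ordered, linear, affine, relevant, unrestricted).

counts: y: 1×, u: 1×, v (bound): 1×, x (bound): 0×, z (bound): 0×, w (bound): 1×, y1 (bound): 1×
uses in reading order: u, v, y, y1, w
typing: well-typed at T2 → T1
ordered: ✗ — needs weakening: x, z unused
linear: ✗ — needs weakening: x, z unused
affine: ✓ — no duplicate uses among y, u, v, x, z, w, y1
relevant: ✗ — needs weakening: x, z unused
unrestricted: ✓ — well-typed at T2 → T1; no restrictions here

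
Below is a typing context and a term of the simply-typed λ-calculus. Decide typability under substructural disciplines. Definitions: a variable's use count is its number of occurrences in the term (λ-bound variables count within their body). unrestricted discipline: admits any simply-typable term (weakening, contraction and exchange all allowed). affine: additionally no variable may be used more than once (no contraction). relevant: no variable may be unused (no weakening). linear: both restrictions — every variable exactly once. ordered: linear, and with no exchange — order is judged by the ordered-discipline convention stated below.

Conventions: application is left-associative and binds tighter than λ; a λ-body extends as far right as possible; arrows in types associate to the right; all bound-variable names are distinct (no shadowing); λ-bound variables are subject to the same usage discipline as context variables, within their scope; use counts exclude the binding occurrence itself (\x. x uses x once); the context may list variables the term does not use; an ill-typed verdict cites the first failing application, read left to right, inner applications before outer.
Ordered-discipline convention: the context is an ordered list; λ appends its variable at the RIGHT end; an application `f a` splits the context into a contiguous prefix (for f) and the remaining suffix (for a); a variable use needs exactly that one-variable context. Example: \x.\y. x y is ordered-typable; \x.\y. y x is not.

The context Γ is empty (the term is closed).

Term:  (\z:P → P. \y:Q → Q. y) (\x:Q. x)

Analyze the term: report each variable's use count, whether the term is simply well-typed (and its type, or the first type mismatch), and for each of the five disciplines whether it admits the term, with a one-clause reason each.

variable uses: z (λ-bound): 0×, y (λ-bound): 1×, x (λ-bound): 1×
uses in reading order: y, x
typing: ill-typed: an application expects P → P but receives Q → Q
ordered: ✗, the type mismatch rejects it
linear: ✗, not simply typable
affine: ✗, fails simple typing
relevant: ✗, a type mismatch blocks all five
unrestricted: ✗, the type mismatch rejects it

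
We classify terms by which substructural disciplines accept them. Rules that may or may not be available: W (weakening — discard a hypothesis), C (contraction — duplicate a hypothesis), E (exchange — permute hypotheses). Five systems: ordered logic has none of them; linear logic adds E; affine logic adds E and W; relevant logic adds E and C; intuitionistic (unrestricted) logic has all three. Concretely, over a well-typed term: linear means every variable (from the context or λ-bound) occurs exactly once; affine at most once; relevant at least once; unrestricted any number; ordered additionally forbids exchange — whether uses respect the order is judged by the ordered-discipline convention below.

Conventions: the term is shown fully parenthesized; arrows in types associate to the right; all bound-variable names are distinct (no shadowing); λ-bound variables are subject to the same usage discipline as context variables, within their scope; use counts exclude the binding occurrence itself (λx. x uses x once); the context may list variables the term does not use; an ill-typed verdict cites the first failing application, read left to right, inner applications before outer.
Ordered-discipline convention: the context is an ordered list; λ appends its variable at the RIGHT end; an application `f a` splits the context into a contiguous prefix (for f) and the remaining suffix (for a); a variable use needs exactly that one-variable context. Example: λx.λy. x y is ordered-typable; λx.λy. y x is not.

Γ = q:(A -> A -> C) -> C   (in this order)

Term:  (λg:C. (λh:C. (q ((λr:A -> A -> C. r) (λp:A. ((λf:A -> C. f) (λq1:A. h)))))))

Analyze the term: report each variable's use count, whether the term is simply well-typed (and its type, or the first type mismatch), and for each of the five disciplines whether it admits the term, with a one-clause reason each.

counts: q ×1; g (bound) ×0; h (bound) ×1; r (bound) ×1; p (bound) ×0; f (bound) ×1; q1 (bound) ×0
order of uses: q, r, f, h
typing: the term checks, with type C -> C -> C
ordered: ✗ — g, p, q1 left unused
linear: ✗ — g, p, q1 left unused
affine: ✓ — q, g, h, r, p, f, q1: no repeats, contraction unneeded
relevant: ✗ — g, p, q1 left unused
unrestricted: ✓ — simply typable at C -> C -> C; W, C, E all held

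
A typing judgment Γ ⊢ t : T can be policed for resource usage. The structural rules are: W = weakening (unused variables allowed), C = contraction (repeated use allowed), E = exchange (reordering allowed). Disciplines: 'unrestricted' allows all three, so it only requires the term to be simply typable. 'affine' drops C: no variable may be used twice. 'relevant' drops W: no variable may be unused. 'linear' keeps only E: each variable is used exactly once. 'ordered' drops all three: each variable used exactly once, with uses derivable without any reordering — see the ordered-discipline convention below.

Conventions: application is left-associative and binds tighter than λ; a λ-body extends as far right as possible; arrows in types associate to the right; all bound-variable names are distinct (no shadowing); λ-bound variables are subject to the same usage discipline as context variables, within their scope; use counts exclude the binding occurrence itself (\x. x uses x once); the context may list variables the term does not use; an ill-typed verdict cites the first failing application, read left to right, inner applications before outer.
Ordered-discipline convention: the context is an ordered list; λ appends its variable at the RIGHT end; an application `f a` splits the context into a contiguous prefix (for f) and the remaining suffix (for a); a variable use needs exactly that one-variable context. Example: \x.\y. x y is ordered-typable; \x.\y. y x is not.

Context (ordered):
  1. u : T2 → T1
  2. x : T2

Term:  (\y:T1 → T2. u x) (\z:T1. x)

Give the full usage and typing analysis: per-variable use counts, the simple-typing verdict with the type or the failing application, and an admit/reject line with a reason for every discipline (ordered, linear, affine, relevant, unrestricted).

variable uses: u: 1; x: 2; y (λ-bound): 0; z (λ-bound): 0
order of uses: u, x, x
typing: well-typed at T1
ordered: ✗, needs contraction — x ×2; y, z never used (weakening)
linear: ✗, needs contraction — x ×2; y, z never used (weakening)
affine: ✗, needs contraction — x ×2
relevant: ✗, y, z never used (weakening)
unrestricted: ✓, typability at T1 is all that's needed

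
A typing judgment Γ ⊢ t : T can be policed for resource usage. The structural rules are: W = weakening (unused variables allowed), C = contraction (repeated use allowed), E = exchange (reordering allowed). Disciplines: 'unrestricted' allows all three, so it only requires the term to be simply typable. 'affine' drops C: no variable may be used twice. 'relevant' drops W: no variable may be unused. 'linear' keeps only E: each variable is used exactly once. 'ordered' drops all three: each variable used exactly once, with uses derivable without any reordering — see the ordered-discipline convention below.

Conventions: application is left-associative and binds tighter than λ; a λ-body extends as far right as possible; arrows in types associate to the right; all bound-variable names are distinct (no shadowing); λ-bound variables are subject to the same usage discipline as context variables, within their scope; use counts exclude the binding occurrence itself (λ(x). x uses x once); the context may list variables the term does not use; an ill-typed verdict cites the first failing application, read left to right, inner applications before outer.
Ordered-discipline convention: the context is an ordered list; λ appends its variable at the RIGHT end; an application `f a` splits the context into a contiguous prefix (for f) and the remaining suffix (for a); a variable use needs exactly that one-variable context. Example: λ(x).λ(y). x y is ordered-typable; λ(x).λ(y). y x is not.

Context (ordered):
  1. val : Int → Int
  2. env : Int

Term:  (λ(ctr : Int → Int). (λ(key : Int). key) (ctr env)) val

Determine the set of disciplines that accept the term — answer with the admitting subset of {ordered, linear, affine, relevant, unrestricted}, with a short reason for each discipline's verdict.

accepted by: linear, affine, relevant, unrestricted
variable uses: val ×1, env ×1, ctr (λ-bound) ×1, key (λ-bound) ×1
order of uses: key, ctr, env, val
typing: ✓ — Int
ordered ✗ (no ordered split (uses run key, ctr, env, val))
linear ✓ (single use per variable (val, env, ctr, key))
affine ✓ (at most one use each (val, env, ctr, key))
relevant ✓ (at least one use each (val, env, ctr, key))
unrestricted ✓ (well-typed at Int; no restrictions here)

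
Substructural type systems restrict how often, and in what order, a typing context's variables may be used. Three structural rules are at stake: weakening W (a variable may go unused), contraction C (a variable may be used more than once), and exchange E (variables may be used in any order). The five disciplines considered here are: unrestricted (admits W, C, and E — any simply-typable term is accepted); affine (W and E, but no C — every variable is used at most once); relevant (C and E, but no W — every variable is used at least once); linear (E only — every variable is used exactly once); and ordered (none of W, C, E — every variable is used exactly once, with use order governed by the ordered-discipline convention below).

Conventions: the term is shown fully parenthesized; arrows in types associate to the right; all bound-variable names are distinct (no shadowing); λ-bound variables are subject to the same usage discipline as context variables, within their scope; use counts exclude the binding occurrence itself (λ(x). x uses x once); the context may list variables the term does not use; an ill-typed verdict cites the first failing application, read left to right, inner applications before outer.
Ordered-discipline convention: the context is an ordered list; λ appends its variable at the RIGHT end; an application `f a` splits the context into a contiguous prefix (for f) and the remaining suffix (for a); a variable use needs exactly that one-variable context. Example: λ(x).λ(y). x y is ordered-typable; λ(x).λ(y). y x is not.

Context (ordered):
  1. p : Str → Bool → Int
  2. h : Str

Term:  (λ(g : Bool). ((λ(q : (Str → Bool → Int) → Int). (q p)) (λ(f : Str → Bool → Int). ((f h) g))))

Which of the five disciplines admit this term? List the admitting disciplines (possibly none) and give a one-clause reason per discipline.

admitted in: linear, affine, relevant, unrestricted
variable uses: p ×1, h ×1, g (λ-bound) ×1, q (λ-bound) ×1, f (λ-bound) ×1
left-to-right use order: q, p, f, h, g
typing: well-typed — term : Bool → Int
ordered: ✗, use order q, p, f, h, g needs exchange
linear: ✓, each of p, h, g, q, f used exactly once
affine: ✓, no duplicate uses among p, h, g, q, f
relevant: ✓, p, h, g, q, f: all used, weakening unneeded
unrestricted: ✓, type-checks (Bool → Int) and nothing is barred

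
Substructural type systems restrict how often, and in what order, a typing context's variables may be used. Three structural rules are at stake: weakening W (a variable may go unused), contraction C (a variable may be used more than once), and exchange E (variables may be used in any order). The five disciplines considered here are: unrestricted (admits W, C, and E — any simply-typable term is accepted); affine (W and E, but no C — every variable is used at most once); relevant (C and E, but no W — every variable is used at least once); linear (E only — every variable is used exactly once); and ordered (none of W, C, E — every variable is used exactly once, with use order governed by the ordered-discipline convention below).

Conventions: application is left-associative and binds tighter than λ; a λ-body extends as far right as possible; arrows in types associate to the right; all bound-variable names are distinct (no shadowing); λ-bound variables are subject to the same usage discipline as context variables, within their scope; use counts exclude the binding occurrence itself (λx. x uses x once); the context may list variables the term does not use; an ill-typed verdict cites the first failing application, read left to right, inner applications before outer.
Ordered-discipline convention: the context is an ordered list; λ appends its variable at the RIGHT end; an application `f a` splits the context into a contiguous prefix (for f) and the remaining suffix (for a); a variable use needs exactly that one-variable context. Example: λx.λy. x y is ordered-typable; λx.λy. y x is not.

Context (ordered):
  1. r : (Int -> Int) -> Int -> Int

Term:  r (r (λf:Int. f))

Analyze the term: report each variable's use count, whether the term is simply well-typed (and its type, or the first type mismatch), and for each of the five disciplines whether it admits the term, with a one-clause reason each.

use counts: r ×2, f (bound) ×1
uses in reading order: r, r, f
typing: ✓ — Int -> Int
ordered ✗ (needs contraction — r ×2)
linear ✗ (needs contraction — r ×2)
affine ✗ (needs contraction — r ×2)
relevant ✓ (at least one use each (r, f))
unrestricted ✓ (type-checks (Int -> Int) and nothing is barred)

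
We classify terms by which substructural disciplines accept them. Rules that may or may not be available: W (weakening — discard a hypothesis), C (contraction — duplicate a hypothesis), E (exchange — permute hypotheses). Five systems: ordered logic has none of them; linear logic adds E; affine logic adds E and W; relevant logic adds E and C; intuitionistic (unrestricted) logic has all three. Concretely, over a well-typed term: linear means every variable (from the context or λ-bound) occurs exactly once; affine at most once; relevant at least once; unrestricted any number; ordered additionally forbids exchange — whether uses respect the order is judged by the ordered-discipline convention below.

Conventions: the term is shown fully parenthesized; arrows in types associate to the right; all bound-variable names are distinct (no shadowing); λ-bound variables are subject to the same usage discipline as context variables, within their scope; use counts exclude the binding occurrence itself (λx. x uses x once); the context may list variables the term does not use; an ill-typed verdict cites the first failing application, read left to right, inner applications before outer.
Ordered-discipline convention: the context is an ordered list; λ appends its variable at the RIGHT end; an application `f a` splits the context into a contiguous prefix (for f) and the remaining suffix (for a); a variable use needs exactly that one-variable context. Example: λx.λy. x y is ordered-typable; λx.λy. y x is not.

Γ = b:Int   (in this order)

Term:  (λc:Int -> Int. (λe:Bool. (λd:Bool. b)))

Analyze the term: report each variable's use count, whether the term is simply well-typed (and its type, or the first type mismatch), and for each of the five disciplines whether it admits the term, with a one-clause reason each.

variable uses: b ×1; c (bound) ×0; e (bound) ×0; d (bound) ×0
use order (left to right): b
typing: ✓ — (Int -> Int) -> Bool -> Bool -> Int
ordered ✗ (needs weakening: c, e, d unused)
linear ✗ (needs weakening: c, e, d unused)
affine ✓ (b, c, e, d: no repeats, contraction unneeded)
relevant ✗ (needs weakening: c, e, d unused)
unrestricted ✓ (simply typable at (Int -> Int) -> Bool -> Bool -> Int; W, C, E all held)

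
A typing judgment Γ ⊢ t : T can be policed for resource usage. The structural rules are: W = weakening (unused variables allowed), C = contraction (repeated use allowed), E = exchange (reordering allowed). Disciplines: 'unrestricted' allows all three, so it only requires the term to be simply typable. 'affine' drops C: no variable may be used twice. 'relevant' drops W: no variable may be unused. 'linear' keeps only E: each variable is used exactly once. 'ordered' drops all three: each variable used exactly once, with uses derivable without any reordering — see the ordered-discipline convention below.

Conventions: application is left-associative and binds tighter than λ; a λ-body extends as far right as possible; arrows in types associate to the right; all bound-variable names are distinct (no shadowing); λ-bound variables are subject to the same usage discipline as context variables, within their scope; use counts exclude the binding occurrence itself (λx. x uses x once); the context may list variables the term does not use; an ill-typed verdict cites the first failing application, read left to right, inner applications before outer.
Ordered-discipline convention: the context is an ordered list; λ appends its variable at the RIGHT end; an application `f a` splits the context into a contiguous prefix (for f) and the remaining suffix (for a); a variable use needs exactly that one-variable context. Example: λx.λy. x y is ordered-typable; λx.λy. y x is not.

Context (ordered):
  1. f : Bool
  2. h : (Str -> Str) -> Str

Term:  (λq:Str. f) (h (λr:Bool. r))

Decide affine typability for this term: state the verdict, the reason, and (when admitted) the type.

no — a type mismatch blocks all five
usage: f: 1×, h: 1×, q [bound]: 0×, r [bound]: 1×
use order (left to right): f, h, r
typing: ill-typed: an argument Bool -> Bool mismatches the expected Str -> Str
across the five disciplines: ordered ✗, linear ✗, affine ✗, relevant ✗, unrestricted ✗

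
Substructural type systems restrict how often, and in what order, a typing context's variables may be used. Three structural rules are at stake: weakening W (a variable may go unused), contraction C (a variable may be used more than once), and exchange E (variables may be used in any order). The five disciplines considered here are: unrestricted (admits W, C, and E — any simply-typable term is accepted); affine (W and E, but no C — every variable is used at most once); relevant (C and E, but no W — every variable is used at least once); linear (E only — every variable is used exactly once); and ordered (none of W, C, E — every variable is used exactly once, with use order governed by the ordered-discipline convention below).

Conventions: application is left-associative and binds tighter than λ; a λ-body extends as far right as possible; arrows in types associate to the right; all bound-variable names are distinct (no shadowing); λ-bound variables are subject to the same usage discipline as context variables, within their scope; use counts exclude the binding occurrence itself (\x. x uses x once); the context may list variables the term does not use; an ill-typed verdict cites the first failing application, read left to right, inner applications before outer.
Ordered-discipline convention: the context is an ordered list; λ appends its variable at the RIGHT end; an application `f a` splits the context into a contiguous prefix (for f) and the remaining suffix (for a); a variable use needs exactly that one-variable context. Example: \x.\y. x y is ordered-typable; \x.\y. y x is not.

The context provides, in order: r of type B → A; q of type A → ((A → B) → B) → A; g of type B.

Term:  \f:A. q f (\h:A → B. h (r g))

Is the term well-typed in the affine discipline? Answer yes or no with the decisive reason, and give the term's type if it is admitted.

yes — at most one use each (r, q, g, f, h); term : A → A
counts: r: 1; q: 1; g: 1; f (λ-bound): 1; h (λ-bound): 1
uses in reading order: q, f, h, r, g
typing: well-typed — term : A → A
per-discipline verdicts: ordered ✗ · linear ✓ · affine ✓ · relevant ✓ · unrestricted ✓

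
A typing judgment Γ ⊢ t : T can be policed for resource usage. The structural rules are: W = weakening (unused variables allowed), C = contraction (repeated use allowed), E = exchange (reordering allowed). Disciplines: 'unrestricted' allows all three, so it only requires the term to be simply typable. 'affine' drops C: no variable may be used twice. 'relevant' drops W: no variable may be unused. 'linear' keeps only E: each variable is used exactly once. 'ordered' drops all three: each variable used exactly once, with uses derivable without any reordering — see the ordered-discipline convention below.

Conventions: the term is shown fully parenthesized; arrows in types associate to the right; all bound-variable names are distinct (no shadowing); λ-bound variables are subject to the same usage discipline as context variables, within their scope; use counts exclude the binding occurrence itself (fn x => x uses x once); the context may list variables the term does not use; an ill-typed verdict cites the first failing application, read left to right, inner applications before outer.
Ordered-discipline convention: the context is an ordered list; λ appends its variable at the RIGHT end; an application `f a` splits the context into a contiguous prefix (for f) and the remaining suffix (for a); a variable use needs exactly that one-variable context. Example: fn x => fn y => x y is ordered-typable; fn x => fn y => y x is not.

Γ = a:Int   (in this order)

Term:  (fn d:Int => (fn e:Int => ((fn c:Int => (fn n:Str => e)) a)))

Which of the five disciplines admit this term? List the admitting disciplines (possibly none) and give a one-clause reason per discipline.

admitted by: affine, unrestricted
use counts: a: 1; d [bound]: 0; e [bound]: 1; c [bound]: 0; n [bound]: 0
order of uses: e, a
typing: well-typed at Int -> Int -> Str -> Int
ordered: ✗ — needs weakening: d, c, n unused
linear: ✗ — needs weakening: d, c, n unused
affine: ✓ — at most one use each (a, d, e, c, n)
relevant: ✗ — needs weakening: d, c, n unused
unrestricted: ✓ — type-checks (Int -> Int -> Str -> Int) and nothing is barred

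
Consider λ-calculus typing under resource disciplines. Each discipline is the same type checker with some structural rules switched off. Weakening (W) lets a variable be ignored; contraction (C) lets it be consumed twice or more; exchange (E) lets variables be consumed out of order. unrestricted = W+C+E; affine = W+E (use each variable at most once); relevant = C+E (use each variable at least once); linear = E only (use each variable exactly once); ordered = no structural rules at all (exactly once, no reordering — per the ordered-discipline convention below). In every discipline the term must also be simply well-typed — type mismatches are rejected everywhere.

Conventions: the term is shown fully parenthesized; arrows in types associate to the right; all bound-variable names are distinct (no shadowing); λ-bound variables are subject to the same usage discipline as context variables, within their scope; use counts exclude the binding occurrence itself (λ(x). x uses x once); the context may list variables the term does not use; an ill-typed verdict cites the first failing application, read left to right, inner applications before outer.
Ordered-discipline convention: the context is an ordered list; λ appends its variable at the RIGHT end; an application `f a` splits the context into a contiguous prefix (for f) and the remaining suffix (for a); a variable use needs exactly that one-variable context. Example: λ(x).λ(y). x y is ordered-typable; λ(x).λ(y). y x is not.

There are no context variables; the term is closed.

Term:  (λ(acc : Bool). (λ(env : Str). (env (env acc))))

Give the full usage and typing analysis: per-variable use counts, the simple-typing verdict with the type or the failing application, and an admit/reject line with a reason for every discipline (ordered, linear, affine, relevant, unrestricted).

use counts: acc (λ-bound): 1×; env (λ-bound): 2×
use order (left to right): env, env, acc
typing: ill-typed: can't apply a value of type Str
ordered: ✗, a type mismatch blocks all five
linear: ✗, the type mismatch rejects it
affine: ✗, not simply typable
relevant: ✗, fails simple typing
unrestricted: ✗, a type mismatch blocks all five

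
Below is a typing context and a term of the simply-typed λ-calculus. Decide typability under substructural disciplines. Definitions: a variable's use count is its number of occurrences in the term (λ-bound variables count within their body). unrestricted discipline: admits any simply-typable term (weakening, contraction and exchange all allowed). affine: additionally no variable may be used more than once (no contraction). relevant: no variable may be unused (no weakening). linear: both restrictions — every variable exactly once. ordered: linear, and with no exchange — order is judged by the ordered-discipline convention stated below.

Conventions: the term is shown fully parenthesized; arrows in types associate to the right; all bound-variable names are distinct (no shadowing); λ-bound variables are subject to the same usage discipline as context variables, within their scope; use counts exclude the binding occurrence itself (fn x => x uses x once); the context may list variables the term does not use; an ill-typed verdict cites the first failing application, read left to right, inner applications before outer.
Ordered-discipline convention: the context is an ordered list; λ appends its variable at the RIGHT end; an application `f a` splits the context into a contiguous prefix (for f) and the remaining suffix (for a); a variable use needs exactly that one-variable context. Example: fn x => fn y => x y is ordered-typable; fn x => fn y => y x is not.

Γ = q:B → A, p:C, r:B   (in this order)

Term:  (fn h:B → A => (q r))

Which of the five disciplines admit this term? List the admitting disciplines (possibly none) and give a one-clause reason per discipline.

admitted by: affine, unrestricted
counts: q: 1×, p: 0×, r: 1×, h [bound]: 0×
order of uses: q, r
typing: ✓ — (B → A) → A
ordered ✗ (needs weakening: p, h unused)
linear ✗ (needs weakening: p, h unused)
affine ✓ (at most one use each (q, p, r, h))
relevant ✗ (needs weakening: p, h unused)
unrestricted ✓ (well-typed at (B → A) → A; no restrictions here)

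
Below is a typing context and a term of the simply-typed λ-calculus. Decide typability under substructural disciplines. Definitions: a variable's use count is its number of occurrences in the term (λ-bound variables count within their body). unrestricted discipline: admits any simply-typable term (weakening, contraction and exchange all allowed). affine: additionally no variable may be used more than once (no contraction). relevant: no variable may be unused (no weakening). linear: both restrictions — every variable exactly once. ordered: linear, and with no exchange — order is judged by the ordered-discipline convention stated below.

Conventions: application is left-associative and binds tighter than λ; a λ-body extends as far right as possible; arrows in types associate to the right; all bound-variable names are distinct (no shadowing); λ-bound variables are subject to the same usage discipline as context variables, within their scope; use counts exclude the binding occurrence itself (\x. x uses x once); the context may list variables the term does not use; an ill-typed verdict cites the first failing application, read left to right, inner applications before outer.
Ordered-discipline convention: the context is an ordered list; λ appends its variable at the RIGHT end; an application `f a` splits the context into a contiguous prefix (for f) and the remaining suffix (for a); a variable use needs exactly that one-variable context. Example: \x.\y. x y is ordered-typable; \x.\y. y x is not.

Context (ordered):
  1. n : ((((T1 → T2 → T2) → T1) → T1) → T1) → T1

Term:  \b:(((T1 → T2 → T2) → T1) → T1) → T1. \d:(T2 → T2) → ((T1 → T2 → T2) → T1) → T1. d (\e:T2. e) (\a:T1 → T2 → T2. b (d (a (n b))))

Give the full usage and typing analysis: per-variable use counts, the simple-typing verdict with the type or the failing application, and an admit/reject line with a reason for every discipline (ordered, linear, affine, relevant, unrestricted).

variable uses: n ×1, b (λ-bound) ×2, d (λ-bound) ×2, e (λ-bound) ×1, a (λ-bound) ×1
order of uses: d, e, b, d, a, n, b
typing: ✓ — ((((T1 → T2 → T2) → T1) → T1) → T1) → ((T2 → T2) → ((T1 → T2 → T2) → T1) → T1) → T1
ordered ✗ (b ×2, d ×2 used more than once (contraction))
linear ✗ (b ×2, d ×2 used more than once (contraction))
affine ✗ (b ×2, d ×2 used more than once (contraction))
relevant ✓ (every one of n, b, d, e, a appears)
unrestricted ✓ (simply typable at ((((T1 → T2 → T2) → T1) → T1) → T1) → ((T2 → T2) → ((T1 → T2 → T2) → T1) → T1) → T1; W, C, E all held)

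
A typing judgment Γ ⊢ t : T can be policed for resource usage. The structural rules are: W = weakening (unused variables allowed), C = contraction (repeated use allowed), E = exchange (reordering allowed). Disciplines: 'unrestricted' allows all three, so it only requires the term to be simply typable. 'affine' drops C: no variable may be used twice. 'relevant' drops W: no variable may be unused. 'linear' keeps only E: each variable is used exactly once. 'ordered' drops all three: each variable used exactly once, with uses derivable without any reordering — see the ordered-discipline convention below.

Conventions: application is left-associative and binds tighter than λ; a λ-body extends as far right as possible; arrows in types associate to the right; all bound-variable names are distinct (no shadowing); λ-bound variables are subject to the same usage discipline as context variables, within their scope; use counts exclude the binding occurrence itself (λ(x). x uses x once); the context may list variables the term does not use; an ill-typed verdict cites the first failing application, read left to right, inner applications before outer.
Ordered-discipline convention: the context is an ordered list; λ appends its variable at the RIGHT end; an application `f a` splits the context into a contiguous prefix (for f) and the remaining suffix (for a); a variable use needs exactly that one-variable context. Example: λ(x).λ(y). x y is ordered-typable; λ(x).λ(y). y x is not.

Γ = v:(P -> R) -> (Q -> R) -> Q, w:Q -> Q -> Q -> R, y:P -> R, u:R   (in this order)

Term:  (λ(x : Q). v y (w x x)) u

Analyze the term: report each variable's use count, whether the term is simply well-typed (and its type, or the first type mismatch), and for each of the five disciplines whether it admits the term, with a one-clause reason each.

use counts: v=1; w=1; y=1; u=1; x (bound)=2
uses in reading order: v, y, w, x, x, u
typing: ill-typed: a function awaiting Q gets R
ordered: ✗, the type mismatch rejects it
linear: ✗, not simply typable
affine: ✗, fails simple typing
relevant: ✗, a type mismatch blocks all five
unrestricted: ✗, the type mismatch rejects it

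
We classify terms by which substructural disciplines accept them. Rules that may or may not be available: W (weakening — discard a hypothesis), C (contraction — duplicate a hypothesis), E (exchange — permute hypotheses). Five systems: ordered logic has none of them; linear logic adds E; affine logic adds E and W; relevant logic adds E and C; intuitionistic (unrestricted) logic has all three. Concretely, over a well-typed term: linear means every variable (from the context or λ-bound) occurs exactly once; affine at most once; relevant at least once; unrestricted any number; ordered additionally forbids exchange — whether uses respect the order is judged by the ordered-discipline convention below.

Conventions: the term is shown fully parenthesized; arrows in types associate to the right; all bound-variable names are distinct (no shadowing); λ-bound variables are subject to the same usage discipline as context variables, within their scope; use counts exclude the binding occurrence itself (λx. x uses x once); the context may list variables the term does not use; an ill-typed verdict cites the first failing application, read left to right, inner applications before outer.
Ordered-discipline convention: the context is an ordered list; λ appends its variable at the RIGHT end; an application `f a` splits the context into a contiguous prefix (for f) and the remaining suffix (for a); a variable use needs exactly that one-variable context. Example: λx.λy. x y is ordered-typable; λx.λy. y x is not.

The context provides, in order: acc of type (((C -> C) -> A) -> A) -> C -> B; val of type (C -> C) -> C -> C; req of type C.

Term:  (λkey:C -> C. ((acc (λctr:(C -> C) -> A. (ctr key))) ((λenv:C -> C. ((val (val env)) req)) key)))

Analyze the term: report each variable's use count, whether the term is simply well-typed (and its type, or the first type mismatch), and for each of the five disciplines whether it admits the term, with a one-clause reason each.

usage: acc ×1, val ×2, req ×1, key [bound] ×2, ctr [bound] ×1, env [bound] ×1
uses in reading order: acc, ctr, key, val, val, env, req, key
typing: the term checks, with type (C -> C) -> B
ordered: ✗ — repeated use of val ×2, key ×2
linear: ✗ — repeated use of val ×2, key ×2
affine: ✗ — repeated use of val ×2, key ×2
relevant: ✓ — none of acc, val, req, key, ctr, env goes unused
unrestricted: ✓ — type-checks ((C -> C) -> B) and nothing is barred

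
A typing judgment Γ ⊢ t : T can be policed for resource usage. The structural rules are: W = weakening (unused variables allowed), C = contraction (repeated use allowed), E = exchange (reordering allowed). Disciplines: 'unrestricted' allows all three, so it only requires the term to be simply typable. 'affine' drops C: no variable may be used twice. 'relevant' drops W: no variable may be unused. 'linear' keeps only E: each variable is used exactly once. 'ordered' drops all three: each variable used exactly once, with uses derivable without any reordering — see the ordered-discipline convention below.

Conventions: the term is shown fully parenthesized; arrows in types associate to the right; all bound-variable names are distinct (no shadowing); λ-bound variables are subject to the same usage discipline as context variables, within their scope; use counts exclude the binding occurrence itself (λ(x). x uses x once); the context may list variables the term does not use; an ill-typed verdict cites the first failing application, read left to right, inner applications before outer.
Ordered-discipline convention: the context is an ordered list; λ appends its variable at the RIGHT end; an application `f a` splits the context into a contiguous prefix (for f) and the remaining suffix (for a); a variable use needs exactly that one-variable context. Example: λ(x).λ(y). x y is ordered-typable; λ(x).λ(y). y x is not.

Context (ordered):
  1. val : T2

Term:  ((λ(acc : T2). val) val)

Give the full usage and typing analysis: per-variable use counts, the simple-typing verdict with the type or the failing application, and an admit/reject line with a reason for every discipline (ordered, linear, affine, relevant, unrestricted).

counts: val: 2; acc [bound]: 0
uses in reading order: val, val
typing: ✓ — T2
ordered ✗ (val ×2 used more than once (contraction); acc never used (weakening))
linear ✗ (val ×2 used more than once (contraction); acc never used (weakening))
affine ✗ (val ×2 used more than once (contraction))
relevant ✗ (acc never used (weakening))
unrestricted ✓ (type-checks (T2) and nothing is barred)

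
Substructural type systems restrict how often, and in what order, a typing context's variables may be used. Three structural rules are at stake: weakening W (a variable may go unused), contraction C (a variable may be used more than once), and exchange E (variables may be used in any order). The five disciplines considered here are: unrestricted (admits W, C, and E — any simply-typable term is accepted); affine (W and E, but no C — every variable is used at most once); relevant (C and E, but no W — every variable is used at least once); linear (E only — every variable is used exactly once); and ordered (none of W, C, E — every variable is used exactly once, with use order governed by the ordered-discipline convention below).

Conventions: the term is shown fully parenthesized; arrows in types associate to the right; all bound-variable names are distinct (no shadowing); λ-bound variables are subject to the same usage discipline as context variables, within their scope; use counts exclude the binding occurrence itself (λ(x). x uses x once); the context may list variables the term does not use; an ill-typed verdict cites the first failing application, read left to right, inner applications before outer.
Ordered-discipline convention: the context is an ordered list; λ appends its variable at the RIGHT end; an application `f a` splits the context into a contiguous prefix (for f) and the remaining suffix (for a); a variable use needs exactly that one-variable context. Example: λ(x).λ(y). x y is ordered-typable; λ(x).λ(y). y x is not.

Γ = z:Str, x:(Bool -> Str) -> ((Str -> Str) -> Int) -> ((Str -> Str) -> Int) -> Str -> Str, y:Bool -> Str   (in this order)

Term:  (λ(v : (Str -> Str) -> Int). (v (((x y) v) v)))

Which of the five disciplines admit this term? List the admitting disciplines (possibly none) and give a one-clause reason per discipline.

admitted in: unrestricted
counts: z: 0; x: 1; y: 1; v (bound): 3
uses in reading order: v, x, y, v, v
typing: ✓ — ((Str -> Str) -> Int) -> Int
ordered: ✗, uses contraction: v ×3; unused: z — weakening required
linear: ✗, uses contraction: v ×3; unused: z — weakening required
affine: ✗, uses contraction: v ×3
relevant: ✗, unused: z — weakening required
unrestricted: ✓, typability at ((Str -> Str) -> Int) -> Int is all that's needed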